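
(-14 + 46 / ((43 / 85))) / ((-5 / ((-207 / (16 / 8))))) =342378 / 215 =1592.46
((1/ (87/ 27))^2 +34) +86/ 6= 122188/ 2523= 48.43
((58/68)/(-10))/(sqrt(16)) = -29/1360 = -0.02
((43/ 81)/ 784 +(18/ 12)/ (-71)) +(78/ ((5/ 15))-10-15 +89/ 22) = 10565321071/ 49596624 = 213.03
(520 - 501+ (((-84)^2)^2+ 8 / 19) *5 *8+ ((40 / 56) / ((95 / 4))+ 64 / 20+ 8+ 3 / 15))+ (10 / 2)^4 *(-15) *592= 1320647099036 / 665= 1985935487.27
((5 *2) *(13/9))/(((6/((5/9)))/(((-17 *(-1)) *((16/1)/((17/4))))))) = 20800/243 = 85.60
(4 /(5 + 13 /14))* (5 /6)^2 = 350 /747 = 0.47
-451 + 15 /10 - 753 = -2405 /2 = -1202.50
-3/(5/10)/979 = -6/979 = -0.01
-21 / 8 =-2.62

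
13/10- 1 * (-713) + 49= 7633/10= 763.30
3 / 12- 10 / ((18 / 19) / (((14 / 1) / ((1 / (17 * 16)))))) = -1447031 / 36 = -40195.31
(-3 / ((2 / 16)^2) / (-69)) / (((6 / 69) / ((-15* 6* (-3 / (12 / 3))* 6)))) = 12960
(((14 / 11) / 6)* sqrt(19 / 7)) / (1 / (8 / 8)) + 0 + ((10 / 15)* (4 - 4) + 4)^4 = sqrt(133) / 33 + 256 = 256.35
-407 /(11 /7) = -259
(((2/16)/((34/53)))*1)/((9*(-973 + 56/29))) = -1537/68938128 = -0.00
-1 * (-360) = 360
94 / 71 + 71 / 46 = 9365 / 3266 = 2.87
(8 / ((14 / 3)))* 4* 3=144 / 7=20.57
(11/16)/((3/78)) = 143/8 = 17.88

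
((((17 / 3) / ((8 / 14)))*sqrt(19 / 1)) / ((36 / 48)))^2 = 269059 / 81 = 3321.72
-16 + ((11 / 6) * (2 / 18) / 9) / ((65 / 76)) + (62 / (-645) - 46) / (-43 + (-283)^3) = -122947365824492 / 7696942118775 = -15.97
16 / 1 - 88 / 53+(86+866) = 51216 / 53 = 966.34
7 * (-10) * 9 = -630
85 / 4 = 21.25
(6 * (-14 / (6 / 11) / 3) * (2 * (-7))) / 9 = 2156 / 27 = 79.85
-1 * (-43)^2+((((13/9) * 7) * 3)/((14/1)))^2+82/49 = -3250403/1764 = -1842.63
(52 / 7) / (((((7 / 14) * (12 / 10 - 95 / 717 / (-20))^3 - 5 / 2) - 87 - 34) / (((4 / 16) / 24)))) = -0.00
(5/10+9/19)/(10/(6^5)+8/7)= 503496/591641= 0.85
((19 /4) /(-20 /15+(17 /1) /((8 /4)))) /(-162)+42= 195029 /4644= 42.00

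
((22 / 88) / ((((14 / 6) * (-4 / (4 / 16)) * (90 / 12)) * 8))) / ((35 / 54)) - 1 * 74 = -74.00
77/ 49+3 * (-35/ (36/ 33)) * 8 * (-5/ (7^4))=1089/ 343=3.17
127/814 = 0.16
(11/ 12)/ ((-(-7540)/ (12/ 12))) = 11/ 90480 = 0.00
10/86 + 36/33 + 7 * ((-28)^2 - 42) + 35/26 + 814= 73917785/12298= 6010.55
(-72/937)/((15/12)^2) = -1152/23425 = -0.05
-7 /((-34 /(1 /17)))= 7 /578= 0.01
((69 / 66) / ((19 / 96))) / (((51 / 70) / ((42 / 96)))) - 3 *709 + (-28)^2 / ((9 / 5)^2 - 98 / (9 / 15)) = -90813270127 / 42660871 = -2128.73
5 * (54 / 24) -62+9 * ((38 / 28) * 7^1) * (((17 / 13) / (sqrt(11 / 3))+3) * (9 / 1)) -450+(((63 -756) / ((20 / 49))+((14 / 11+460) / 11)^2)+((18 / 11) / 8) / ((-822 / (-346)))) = 26163 * sqrt(33) / 286+74954843951 / 40116340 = 2393.94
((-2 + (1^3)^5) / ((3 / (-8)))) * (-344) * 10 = -27520 / 3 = -9173.33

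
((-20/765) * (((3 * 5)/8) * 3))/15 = -1/102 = -0.01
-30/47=-0.64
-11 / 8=-1.38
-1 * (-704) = 704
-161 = -161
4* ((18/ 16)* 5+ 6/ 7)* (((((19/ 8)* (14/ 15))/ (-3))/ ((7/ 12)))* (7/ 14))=-2299/ 140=-16.42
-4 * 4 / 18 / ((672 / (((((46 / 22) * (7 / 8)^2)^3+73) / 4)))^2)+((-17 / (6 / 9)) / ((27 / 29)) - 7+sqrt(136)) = -34030974537299826898159441 / 989571106019157057994752+2 * sqrt(34) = -22.73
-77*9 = -693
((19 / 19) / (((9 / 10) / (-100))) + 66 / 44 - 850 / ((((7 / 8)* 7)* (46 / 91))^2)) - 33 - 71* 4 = -240418559 / 466578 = -515.28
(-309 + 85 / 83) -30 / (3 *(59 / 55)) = -1553808 / 4897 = -317.30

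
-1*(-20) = 20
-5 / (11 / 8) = -40 / 11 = -3.64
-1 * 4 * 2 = -8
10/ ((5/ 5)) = 10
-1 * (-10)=10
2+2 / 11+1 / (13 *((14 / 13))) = 347 / 154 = 2.25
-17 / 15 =-1.13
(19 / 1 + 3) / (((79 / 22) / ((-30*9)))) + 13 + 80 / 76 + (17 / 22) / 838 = -45386217055 / 27672436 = -1640.12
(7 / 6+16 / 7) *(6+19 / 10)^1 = 2291 / 84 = 27.27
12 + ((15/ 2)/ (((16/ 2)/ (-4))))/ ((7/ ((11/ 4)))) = 1179/ 112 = 10.53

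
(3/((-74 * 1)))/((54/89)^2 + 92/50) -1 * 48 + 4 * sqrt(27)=-1553762907/32357684 + 12 * sqrt(3)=-27.23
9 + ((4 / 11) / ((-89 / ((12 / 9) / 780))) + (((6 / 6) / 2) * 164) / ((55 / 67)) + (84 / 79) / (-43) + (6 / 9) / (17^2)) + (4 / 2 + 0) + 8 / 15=62636028394853 / 562253215095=111.40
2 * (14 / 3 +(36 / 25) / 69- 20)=-52828 / 1725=-30.62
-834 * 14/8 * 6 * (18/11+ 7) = -831915/11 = -75628.64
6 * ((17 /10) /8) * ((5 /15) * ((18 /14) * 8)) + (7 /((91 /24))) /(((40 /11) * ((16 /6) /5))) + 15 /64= 5.56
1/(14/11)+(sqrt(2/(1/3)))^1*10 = 11/14+10*sqrt(6) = 25.28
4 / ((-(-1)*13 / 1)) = 4 / 13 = 0.31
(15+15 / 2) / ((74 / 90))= 2025 / 74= 27.36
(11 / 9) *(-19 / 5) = -209 / 45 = -4.64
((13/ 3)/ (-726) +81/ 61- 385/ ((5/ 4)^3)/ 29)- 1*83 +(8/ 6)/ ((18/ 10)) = -25352329747/ 288966150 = -87.73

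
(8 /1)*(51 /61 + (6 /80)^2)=82149 /12200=6.73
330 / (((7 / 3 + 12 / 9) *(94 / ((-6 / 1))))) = -270 / 47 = -5.74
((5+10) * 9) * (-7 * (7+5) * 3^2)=-102060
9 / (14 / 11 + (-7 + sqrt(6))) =-2079 / 1081 - 363 * sqrt(6) / 1081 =-2.75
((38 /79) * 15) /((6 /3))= 285 /79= 3.61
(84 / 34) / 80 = 21 / 680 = 0.03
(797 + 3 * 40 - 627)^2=84100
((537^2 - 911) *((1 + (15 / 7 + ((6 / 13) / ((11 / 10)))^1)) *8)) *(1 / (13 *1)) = 8200601824 / 13013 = 630185.34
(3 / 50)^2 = 9 / 2500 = 0.00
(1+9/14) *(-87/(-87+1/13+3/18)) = 78039/47369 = 1.65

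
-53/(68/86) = -2279/34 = -67.03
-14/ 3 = -4.67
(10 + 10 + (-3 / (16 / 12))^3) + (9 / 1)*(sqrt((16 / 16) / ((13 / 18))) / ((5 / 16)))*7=245.83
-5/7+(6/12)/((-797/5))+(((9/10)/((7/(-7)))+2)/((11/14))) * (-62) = -4882597/55790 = -87.52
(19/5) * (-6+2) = -76/5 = -15.20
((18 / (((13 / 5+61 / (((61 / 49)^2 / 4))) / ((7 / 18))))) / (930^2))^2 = 182329 / 71295609340219107600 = 0.00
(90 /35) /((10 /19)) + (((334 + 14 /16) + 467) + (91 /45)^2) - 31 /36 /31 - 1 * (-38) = 96256451 /113400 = 848.82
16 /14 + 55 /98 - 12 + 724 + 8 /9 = 630271 /882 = 714.59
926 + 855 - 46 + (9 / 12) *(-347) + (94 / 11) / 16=129825 / 88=1475.28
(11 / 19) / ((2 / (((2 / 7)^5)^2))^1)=5632 / 5367029731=0.00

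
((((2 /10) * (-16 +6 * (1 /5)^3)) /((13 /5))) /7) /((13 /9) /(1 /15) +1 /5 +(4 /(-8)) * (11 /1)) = -11964 /1117025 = -0.01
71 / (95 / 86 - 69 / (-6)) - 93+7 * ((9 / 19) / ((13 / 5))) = -11525461 / 133874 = -86.09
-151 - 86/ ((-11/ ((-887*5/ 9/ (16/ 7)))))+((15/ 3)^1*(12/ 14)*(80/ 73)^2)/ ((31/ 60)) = -1672881001111/ 915863256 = -1826.56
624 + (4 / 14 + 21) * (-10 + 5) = 3623 / 7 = 517.57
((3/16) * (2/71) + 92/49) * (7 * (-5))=-262015/3976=-65.90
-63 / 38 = -1.66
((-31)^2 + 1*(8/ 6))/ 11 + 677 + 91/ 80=2021243/ 2640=765.62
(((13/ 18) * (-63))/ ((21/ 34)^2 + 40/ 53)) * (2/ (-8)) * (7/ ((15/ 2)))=9756929/ 1044195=9.34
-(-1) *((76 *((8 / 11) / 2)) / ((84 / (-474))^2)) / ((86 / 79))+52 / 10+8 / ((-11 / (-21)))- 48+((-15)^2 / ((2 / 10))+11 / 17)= 3755861364 / 1970045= 1906.49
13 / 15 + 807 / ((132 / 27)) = 109517 / 660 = 165.93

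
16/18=0.89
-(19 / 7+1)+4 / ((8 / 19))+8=193 / 14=13.79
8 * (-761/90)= -3044/45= -67.64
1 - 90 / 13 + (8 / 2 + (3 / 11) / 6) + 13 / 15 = -4337 / 4290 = -1.01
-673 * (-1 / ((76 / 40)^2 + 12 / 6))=67300 / 561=119.96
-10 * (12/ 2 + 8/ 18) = -580/ 9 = -64.44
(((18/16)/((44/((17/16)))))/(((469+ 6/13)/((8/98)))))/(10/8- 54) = -117/1306518752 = -0.00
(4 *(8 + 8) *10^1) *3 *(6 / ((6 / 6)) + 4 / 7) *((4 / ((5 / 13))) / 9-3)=-488704 / 21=-23271.62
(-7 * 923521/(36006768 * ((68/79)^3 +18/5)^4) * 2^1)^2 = 1163332272829127499103581776449278548102407803674135970750390625/938423926608078680142018603156774187062792380097242399892182639591424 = 0.00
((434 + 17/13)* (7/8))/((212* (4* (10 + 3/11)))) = 435743/9965696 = 0.04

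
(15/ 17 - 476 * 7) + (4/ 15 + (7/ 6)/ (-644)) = -156283613/ 46920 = -3330.85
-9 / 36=-1 / 4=-0.25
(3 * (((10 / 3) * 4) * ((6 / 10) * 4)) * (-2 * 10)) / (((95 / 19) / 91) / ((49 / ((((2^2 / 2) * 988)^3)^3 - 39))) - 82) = -219520 / 58882719483582659320614301873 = -0.00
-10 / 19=-0.53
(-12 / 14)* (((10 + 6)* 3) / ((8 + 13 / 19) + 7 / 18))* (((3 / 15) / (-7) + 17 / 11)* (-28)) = 230086656 / 1194655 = 192.60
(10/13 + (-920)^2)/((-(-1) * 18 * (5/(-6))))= -56426.72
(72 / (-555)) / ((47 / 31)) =-744 / 8695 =-0.09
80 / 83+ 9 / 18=1.46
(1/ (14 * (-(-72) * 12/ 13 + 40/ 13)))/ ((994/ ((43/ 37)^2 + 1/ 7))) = 23257/ 15069344164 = 0.00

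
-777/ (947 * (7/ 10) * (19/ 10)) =-0.62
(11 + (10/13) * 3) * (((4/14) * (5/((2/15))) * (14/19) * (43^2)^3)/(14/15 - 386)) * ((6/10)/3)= -246059056682325/713336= -344941313.33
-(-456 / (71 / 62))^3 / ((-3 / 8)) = -60261276745728 / 357911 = -168369445.88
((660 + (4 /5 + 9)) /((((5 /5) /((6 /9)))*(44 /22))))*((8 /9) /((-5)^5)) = -26792 /421875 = -0.06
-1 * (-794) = 794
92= 92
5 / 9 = 0.56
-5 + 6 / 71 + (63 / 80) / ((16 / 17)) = -370679 / 90880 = -4.08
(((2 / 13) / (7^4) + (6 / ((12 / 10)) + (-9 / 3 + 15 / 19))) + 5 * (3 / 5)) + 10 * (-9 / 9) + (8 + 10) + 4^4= 269.79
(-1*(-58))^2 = 3364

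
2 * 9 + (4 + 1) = 23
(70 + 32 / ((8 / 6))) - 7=87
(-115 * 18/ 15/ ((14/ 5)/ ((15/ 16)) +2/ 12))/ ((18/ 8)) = -19.45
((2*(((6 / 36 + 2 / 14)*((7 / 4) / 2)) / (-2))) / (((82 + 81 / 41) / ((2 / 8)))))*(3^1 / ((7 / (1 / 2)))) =-533 / 3084928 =-0.00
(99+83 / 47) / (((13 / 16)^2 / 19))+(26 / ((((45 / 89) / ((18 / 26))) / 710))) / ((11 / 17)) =3666438500 / 87373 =41963.06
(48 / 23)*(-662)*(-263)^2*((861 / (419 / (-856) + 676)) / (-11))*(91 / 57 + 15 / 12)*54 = 430082889995267712 / 252689569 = 1702020750.98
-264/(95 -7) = -3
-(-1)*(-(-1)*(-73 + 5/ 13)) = -944/ 13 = -72.62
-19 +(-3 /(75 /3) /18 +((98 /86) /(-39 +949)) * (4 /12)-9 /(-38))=-29902481 /1593150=-18.77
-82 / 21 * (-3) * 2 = 164 / 7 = 23.43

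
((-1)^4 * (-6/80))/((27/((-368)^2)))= -16928/45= -376.18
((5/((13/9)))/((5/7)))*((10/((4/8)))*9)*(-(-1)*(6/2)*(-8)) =-272160/13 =-20935.38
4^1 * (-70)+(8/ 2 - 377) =-653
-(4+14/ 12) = -5.17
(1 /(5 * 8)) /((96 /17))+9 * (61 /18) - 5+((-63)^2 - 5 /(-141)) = 720934559 /180480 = 3994.54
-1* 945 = -945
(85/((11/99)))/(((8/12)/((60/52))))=34425/26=1324.04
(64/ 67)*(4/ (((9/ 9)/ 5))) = 1280/ 67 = 19.10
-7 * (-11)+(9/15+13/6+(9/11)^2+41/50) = 737399/9075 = 81.26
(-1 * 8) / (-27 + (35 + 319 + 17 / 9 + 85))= -72 / 3725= -0.02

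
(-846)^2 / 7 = 715716 / 7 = 102245.14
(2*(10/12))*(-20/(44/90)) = -68.18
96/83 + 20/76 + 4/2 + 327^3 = 55141045184/1577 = 34965786.42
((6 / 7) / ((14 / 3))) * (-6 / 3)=-18 / 49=-0.37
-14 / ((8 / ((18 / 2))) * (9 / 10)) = -35 / 2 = -17.50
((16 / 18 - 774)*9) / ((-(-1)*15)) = -6958 / 15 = -463.87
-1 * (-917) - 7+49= 959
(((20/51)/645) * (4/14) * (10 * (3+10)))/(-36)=-260/414477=-0.00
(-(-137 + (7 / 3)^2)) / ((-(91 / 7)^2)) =-1184 / 1521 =-0.78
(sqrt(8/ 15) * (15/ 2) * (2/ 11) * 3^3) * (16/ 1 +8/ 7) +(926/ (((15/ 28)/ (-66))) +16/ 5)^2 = 6480 * sqrt(30)/ 77 +13014246400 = 13014246860.94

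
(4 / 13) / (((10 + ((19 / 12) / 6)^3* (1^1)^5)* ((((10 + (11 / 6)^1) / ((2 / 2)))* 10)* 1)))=4478976 / 17257049485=0.00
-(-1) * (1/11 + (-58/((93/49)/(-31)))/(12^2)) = 15847/2376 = 6.67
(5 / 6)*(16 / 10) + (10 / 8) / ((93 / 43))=237 / 124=1.91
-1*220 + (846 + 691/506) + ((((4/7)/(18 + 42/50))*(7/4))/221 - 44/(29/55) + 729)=1944294192649/1527431334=1272.92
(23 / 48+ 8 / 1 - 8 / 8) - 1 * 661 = -31369 / 48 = -653.52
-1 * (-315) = 315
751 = 751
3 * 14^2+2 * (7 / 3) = 1778 / 3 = 592.67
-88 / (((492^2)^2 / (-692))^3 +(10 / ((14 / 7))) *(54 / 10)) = 455639096 / 3143411655958044684339691575465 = 0.00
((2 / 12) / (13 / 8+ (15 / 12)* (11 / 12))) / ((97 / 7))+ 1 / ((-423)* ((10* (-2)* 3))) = 204883 / 46775340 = 0.00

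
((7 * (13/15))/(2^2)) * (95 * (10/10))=1729/12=144.08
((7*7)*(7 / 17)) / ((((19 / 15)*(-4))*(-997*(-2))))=-5145 / 2576248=-0.00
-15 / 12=-5 / 4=-1.25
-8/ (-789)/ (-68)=-2/ 13413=-0.00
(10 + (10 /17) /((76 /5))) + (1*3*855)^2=4250185835 /646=6579235.04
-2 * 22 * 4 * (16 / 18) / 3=-1408 / 27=-52.15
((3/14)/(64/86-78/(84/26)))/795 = -43/3732790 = -0.00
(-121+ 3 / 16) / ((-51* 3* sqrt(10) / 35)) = 13531* sqrt(10) / 4896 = 8.74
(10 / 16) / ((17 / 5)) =25 / 136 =0.18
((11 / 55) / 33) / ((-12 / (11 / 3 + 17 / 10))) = -161 / 59400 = -0.00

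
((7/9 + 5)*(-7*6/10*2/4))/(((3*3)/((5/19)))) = -182/513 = -0.35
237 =237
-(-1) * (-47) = -47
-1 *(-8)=8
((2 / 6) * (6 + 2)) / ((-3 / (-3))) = 8 / 3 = 2.67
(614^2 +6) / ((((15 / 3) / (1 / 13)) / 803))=302732606 / 65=4657424.71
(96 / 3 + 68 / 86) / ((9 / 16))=7520 / 129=58.29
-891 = -891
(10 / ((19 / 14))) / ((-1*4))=-1.84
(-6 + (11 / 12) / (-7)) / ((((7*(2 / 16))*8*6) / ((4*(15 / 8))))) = -2575 / 2352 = -1.09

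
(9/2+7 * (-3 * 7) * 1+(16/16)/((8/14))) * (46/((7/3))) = -38847/14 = -2774.79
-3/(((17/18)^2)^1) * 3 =-2916/289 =-10.09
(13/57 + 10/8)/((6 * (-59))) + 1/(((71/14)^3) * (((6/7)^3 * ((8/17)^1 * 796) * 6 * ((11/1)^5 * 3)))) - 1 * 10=-2000620448170109983175/199978546985024436288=-10.00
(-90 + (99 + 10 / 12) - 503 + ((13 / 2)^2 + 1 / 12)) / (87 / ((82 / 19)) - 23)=110905 / 699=158.66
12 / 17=0.71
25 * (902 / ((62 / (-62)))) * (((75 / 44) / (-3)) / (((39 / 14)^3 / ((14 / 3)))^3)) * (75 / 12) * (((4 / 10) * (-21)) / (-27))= 12711838165398400000 / 50720991761578437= 250.62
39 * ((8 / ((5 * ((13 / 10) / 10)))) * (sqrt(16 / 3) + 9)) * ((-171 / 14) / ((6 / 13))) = -800280 / 7 - 118560 * sqrt(3) / 7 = -143661.71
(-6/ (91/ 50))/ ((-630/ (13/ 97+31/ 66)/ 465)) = 2995375/ 2039037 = 1.47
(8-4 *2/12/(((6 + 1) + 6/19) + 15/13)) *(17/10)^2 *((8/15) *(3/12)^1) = 7183673/2353500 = 3.05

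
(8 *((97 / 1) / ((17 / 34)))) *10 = 15520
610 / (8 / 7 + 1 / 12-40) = -51240 / 3257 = -15.73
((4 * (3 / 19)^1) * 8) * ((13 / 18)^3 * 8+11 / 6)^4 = 4988504415030242 / 1788720397713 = 2788.87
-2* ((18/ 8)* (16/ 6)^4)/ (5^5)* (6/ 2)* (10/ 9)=-0.24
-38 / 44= -19 / 22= -0.86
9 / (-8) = -9 / 8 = -1.12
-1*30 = -30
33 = 33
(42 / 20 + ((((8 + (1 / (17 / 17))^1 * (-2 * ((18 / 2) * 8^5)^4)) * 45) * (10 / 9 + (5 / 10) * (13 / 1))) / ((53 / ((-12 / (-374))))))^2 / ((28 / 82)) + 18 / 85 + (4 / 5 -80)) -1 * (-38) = 198142236173292449805023884148213050026898271064896699 / 6875954470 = 28816688219474561152093240000000000000000000.00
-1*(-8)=8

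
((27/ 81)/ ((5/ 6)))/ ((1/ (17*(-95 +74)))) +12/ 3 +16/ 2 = -130.80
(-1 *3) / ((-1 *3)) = 1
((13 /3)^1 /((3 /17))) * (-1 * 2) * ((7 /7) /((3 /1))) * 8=-3536 /27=-130.96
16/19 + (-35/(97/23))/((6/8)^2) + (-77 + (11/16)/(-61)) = -1471942633/16188912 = -90.92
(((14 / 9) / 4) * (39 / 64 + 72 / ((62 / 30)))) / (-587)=-164101 / 6987648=-0.02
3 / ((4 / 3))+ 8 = 41 / 4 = 10.25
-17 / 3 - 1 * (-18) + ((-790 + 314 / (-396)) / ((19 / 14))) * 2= -2168879 / 1881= -1153.05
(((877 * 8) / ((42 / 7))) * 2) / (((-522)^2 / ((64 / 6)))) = 56128 / 613089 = 0.09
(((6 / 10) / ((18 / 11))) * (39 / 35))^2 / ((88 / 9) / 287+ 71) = 7545681 / 3210917500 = 0.00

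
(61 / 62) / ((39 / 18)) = 183 / 403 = 0.45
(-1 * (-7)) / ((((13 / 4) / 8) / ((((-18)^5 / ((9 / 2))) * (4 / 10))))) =-188116992 / 65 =-2894107.57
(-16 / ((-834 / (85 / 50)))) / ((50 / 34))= 1156 / 52125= 0.02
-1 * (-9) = 9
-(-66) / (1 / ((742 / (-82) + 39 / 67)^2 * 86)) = 3070344585264 / 7546009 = 406883.24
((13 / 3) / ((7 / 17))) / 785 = 221 / 16485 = 0.01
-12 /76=-3 /19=-0.16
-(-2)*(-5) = -10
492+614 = 1106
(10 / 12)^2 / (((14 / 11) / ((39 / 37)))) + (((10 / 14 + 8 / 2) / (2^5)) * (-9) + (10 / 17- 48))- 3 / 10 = -102422647 / 2113440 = -48.46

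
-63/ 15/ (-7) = 3/ 5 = 0.60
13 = 13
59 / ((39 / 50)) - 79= -131 / 39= -3.36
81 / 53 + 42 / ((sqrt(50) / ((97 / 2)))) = 289.60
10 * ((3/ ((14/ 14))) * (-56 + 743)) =20610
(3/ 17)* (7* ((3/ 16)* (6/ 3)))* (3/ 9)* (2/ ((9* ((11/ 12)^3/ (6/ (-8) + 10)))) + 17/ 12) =456757/ 724064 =0.63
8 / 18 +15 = 139 / 9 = 15.44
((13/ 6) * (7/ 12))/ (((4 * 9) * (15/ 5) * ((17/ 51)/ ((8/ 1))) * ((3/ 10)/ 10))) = 2275/ 243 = 9.36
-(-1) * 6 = 6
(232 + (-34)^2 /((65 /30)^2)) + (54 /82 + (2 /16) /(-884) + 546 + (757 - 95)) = 6358586443 /3769376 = 1686.91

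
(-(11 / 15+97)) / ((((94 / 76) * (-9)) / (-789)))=-14651204 / 2115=-6927.28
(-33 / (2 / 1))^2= 272.25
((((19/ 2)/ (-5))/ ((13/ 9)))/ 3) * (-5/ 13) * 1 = 57/ 338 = 0.17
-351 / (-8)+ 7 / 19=6725 / 152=44.24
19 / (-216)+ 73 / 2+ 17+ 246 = 64673 / 216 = 299.41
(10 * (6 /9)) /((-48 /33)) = -55 /12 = -4.58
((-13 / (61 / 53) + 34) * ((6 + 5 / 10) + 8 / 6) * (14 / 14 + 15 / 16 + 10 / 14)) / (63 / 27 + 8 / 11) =212665365 / 1380064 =154.10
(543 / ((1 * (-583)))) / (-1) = 543 / 583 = 0.93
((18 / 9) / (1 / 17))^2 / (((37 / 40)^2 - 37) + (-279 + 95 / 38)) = -1849600 / 500231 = -3.70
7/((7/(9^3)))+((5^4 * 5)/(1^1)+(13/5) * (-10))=3828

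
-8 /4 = -2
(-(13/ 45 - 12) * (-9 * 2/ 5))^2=1110916/ 625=1777.47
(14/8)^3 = 343/64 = 5.36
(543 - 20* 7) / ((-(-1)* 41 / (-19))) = -7657 / 41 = -186.76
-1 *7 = -7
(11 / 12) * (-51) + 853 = 806.25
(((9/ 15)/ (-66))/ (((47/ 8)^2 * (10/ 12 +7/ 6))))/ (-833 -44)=16/ 106551115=0.00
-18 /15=-6 /5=-1.20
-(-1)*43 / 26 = 43 / 26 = 1.65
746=746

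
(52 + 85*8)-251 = 481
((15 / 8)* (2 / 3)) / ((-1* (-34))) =5 / 136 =0.04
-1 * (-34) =34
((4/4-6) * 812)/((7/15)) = -8700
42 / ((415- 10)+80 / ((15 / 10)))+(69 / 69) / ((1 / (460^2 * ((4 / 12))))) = 290950378 / 4125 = 70533.42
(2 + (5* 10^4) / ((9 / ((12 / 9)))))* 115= 852081.85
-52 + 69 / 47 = -50.53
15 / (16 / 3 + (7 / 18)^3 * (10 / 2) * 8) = 10935 / 5603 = 1.95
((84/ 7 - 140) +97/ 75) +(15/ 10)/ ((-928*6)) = -35275211/ 278400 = -126.71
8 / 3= 2.67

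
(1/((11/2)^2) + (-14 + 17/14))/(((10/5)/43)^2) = -39943947/6776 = -5894.92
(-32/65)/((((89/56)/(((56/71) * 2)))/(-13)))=200704/31595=6.35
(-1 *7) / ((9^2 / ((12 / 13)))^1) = -0.08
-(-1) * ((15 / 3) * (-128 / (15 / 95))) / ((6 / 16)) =-10808.89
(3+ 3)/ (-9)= -2/ 3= -0.67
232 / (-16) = -29 / 2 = -14.50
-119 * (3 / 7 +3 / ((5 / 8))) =-3111 / 5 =-622.20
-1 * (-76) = 76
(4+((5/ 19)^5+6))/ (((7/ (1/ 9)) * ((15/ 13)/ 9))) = 21462233/ 17332693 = 1.24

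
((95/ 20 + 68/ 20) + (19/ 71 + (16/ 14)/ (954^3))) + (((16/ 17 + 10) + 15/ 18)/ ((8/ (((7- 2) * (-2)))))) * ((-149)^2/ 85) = -2391794197026769021/ 623547238111560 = -3835.79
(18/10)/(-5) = -9/25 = -0.36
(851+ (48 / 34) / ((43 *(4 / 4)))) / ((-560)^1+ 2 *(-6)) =-56555 / 38012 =-1.49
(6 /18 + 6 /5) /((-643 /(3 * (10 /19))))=-46 /12217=-0.00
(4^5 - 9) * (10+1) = 11165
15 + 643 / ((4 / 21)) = 13563 / 4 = 3390.75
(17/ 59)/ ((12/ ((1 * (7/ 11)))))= 119/ 7788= 0.02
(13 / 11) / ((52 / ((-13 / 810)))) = -13 / 35640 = -0.00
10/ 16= 0.62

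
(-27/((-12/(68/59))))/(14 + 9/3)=9/59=0.15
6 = 6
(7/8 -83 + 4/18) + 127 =3247/72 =45.10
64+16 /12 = 196 /3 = 65.33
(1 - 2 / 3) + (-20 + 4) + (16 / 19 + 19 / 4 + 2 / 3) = -715 / 76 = -9.41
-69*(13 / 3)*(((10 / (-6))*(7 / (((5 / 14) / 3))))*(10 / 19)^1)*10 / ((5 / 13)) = 7618520 / 19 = 400974.74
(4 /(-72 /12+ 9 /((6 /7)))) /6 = 4 /27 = 0.15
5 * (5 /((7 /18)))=450 /7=64.29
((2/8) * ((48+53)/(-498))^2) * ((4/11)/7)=10201/19096308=0.00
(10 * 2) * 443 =8860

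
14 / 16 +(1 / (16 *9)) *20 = 73 / 72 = 1.01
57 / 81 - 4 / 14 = 79 / 189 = 0.42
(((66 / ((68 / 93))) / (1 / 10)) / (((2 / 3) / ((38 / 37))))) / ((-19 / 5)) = -230175 / 629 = -365.94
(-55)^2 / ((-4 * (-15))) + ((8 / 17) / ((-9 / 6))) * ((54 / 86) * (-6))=452623 / 8772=51.60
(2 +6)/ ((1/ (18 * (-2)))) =-288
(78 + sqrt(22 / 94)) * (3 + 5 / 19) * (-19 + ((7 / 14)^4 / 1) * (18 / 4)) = -724191 / 152-18569 * sqrt(517) / 14288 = -4793.96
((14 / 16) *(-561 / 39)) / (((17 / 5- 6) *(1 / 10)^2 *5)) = 32725 / 338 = 96.82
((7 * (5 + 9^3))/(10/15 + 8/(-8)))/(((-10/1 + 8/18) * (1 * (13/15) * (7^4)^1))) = 148635/191737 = 0.78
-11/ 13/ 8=-11/ 104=-0.11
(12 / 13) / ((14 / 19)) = 114 / 91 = 1.25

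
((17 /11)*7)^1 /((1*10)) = 119 /110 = 1.08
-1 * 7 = -7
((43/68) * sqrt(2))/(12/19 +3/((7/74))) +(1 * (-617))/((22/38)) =-11723/11 +5719 * sqrt(2)/292536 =-1065.70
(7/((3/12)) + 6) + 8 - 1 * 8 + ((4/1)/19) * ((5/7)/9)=34.02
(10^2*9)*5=4500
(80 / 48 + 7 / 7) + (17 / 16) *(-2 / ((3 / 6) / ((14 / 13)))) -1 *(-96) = 7339 / 78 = 94.09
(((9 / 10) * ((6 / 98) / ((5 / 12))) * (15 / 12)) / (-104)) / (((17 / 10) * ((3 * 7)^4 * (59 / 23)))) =-23 / 12272202488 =-0.00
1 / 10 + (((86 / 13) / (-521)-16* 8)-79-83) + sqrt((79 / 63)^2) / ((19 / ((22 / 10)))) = -289.77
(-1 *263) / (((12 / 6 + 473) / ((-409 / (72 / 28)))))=88.07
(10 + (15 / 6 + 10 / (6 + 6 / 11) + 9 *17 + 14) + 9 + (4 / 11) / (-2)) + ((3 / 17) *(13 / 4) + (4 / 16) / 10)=12820723 / 67320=190.44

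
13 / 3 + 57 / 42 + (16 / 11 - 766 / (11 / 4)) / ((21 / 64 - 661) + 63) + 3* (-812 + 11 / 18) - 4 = -21489216890 / 8835981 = -2432.01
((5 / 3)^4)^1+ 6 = 1111 / 81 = 13.72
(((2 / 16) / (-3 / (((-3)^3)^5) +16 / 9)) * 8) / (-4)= -4782969 / 34012228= -0.14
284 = 284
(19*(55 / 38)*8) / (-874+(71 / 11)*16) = -1210 / 4239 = -0.29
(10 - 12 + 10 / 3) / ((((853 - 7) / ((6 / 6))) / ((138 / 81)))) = 92 / 34263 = 0.00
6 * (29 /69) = 58 /23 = 2.52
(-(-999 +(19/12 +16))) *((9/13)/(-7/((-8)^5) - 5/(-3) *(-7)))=-58.24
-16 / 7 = -2.29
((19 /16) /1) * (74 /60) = 703 /480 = 1.46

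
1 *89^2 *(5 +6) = 87131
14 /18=7 /9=0.78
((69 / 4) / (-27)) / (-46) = 1 / 72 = 0.01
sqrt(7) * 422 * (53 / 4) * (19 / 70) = 212477 * sqrt(7) / 140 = 4015.44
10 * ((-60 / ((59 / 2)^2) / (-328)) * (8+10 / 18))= 0.02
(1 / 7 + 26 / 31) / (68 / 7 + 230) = 213 / 52018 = 0.00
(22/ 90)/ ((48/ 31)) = 341/ 2160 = 0.16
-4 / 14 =-2 / 7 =-0.29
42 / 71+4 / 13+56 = 52518 / 923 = 56.90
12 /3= 4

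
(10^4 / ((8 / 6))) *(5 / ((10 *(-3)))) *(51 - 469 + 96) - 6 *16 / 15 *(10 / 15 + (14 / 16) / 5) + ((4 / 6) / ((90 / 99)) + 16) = 30188351 / 75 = 402511.35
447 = 447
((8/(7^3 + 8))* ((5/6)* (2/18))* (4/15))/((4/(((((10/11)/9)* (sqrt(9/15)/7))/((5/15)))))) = 8* sqrt(15)/6567561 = 0.00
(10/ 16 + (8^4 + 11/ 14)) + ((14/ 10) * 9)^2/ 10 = 28793007/ 7000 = 4113.29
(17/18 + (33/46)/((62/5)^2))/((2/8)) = 1510429/397854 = 3.80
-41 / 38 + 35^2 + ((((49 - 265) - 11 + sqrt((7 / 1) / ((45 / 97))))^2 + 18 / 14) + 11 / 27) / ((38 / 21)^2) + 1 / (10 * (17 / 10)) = 3123637393 / 184110 - 33369 * sqrt(3395) / 3610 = 16427.56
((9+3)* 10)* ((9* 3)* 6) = 19440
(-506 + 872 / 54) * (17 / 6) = -112421 / 81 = -1387.91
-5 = -5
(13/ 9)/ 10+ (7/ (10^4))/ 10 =0.14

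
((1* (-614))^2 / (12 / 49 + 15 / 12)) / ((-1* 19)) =-73891216 / 5567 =-13273.08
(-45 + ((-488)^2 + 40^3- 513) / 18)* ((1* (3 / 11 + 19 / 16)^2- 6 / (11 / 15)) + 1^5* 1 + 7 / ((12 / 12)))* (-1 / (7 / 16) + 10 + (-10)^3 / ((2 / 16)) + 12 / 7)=-8068125409813 / 30976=-260463759.36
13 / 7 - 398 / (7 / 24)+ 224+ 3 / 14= -2277 / 2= -1138.50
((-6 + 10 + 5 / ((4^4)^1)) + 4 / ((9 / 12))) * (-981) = -2348841 / 256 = -9175.16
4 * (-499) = -1996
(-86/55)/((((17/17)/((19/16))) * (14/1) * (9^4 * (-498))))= 817/20127048480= 0.00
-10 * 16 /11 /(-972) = 40 /2673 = 0.01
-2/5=-0.40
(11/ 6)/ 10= 11/ 60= 0.18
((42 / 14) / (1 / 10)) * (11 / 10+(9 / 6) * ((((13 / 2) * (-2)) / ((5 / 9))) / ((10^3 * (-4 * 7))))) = 925053 / 28000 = 33.04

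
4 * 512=2048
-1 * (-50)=50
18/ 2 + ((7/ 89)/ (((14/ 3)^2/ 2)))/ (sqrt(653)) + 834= 9 * sqrt(653)/ 813638 + 843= 843.00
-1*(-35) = 35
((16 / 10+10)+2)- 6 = 38 / 5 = 7.60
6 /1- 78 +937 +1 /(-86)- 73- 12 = 67079 /86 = 779.99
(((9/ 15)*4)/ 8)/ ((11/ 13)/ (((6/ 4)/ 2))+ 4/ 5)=117/ 752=0.16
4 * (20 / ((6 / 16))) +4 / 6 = 214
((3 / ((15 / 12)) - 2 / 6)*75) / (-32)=-155 / 32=-4.84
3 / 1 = 3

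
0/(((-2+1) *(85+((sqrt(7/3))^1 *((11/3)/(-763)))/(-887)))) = 0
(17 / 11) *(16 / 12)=68 / 33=2.06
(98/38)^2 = 2401/361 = 6.65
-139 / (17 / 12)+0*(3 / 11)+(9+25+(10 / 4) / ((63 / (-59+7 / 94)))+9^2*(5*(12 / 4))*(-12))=-2949034615 / 201348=-14646.46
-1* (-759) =759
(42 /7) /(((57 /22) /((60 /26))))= 1320 /247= 5.34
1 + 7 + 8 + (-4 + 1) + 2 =15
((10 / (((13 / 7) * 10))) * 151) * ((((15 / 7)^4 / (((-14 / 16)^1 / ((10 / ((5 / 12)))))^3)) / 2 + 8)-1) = -27052144555049 / 1529437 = -17687648.82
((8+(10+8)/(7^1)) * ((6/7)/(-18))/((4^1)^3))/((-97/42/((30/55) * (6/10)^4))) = 8991/37345000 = 0.00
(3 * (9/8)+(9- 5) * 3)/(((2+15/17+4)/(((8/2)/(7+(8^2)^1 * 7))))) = 697/35490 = 0.02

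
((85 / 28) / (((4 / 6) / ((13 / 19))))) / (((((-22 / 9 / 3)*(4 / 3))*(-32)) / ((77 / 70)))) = 53703 / 544768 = 0.10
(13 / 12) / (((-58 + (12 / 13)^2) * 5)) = -2197 / 579480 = -0.00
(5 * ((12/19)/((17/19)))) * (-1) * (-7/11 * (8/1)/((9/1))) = 1120/561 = 2.00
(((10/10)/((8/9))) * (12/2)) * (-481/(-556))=12987/2224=5.84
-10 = -10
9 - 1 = 8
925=925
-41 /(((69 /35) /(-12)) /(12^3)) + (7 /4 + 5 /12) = 59512619 /138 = 431250.86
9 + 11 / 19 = 182 / 19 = 9.58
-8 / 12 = -2 / 3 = -0.67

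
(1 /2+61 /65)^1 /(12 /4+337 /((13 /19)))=187 /64420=0.00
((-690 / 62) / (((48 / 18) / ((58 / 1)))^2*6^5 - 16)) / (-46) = 12615 / 22816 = 0.55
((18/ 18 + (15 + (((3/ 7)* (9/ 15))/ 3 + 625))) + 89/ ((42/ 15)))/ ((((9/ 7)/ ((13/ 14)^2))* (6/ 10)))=7960069/ 10584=752.09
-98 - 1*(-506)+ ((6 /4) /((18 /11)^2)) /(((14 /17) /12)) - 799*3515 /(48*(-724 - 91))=80172833 /164304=487.95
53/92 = 0.58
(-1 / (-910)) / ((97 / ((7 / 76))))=1 / 958360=0.00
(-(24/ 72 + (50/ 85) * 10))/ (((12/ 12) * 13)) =-317/ 663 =-0.48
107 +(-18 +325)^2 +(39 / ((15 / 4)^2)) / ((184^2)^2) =506969806003213 / 5372947200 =94356.00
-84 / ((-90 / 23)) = 322 / 15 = 21.47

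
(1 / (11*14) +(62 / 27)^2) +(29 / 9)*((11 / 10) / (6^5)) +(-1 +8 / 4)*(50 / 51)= 5735018371 / 916090560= 6.26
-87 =-87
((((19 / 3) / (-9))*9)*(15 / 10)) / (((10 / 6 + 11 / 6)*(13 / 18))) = -342 / 91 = -3.76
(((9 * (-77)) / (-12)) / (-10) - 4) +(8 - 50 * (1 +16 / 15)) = -105.11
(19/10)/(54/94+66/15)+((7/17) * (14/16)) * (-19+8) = -569367/158984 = -3.58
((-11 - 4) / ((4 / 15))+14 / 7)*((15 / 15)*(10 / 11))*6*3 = -887.73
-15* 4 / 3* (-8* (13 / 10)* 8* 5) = 8320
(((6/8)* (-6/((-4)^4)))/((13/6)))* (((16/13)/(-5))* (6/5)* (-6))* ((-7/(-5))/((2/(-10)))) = 1701/16900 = 0.10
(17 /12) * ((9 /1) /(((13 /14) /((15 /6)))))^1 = 1785 /52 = 34.33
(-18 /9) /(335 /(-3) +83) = 3 /43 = 0.07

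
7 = 7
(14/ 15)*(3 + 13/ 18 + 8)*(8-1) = 76.59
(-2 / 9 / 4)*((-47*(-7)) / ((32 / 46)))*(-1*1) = 7567 / 288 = 26.27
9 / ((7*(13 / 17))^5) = 12778713 / 6240321451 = 0.00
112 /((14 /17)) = 136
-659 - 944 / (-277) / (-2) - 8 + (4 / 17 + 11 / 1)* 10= -2619857 / 4709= -556.35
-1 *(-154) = 154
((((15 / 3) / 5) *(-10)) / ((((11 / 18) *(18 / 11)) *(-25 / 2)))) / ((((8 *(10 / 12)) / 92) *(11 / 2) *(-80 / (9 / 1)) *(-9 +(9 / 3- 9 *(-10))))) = -207 / 77000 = -0.00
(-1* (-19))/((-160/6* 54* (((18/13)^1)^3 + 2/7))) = -292201/65113920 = -0.00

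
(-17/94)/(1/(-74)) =629/47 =13.38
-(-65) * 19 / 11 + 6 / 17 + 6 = 118.63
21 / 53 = 0.40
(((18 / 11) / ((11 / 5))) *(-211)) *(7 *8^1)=-1063440 / 121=-8788.76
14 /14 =1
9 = 9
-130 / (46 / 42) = -2730 / 23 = -118.70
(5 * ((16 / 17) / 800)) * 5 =1 / 34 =0.03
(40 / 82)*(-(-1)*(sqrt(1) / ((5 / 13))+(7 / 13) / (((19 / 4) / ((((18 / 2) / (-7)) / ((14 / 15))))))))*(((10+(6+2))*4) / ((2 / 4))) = 12169152 / 70889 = 171.66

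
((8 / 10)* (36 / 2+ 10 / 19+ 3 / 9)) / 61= 860 / 3477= 0.25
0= 0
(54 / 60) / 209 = 9 / 2090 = 0.00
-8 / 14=-0.57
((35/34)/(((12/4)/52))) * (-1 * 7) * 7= -44590/51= -874.31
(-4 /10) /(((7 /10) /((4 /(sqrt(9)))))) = -16 /21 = -0.76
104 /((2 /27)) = 1404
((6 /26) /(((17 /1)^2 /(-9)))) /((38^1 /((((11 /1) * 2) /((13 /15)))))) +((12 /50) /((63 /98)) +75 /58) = 6707540521 /4036708650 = 1.66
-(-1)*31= 31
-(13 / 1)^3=-2197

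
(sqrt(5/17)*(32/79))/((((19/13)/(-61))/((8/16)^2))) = -2.29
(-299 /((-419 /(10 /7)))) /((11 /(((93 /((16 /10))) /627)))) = 231725 /26971868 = 0.01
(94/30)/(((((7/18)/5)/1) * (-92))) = -141/322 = -0.44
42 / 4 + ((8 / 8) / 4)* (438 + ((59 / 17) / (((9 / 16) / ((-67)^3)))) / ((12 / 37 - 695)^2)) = 12032255964148 / 101078563977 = 119.04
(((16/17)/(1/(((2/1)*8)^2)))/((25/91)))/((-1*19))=-372736/8075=-46.16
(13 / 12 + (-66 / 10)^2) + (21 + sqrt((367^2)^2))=40426393 / 300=134754.64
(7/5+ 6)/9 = 37/45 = 0.82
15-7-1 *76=-68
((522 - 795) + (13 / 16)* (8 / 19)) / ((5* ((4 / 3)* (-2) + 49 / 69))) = 238303 / 8550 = 27.87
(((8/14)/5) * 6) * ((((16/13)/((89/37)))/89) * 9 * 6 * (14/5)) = 1534464/2574325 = 0.60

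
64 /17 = 3.76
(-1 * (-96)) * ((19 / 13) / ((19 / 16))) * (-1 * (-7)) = 10752 / 13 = 827.08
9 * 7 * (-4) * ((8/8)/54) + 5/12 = -17/4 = -4.25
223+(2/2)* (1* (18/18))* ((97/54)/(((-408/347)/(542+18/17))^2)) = 7781529623903/20295603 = 383409.63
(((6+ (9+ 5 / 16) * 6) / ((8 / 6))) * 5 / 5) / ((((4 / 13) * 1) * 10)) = 3861 / 256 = 15.08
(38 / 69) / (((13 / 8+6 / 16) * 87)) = 19 / 6003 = 0.00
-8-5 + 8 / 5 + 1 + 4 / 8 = -9.90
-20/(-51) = 20/51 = 0.39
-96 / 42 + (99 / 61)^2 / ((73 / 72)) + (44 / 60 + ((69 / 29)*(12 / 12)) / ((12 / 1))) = 4115041891 / 3308489940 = 1.24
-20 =-20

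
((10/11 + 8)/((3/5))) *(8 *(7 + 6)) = 50960/33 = 1544.24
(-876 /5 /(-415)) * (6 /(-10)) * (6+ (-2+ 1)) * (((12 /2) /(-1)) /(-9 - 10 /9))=-141912 /188825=-0.75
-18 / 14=-9 / 7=-1.29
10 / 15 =2 / 3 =0.67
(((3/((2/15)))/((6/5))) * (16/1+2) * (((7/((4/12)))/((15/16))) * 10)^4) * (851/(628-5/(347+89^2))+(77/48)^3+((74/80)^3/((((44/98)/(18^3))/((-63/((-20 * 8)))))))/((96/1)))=8258826132938686735388/203983175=40487781077722.15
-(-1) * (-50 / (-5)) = 10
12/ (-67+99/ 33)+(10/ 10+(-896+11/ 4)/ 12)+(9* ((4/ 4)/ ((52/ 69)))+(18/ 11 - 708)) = -878645/ 1144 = -768.05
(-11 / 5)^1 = -11 / 5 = -2.20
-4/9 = -0.44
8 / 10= 4 / 5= 0.80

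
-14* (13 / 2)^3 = -15379 / 4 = -3844.75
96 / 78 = 16 / 13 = 1.23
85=85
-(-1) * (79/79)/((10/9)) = 9/10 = 0.90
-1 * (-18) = 18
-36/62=-18/31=-0.58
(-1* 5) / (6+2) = -5 / 8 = -0.62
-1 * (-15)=15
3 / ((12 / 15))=15 / 4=3.75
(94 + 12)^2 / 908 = 12.37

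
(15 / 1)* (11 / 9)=55 / 3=18.33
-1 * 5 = -5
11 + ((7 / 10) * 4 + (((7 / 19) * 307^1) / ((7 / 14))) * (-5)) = -106139 / 95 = -1117.25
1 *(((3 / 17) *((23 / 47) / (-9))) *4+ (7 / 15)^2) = 32251 / 179775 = 0.18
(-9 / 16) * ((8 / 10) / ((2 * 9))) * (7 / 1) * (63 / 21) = -0.52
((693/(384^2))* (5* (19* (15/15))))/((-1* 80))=-1463/262144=-0.01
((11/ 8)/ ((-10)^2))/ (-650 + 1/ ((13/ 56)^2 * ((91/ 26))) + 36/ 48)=-1859/ 87061800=-0.00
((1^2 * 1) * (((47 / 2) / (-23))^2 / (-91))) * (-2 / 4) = 2209 / 385112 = 0.01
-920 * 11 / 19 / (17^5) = -0.00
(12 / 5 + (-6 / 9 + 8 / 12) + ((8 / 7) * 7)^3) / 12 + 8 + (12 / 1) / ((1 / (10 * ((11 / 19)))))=34297 / 285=120.34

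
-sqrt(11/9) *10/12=-5 *sqrt(11)/18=-0.92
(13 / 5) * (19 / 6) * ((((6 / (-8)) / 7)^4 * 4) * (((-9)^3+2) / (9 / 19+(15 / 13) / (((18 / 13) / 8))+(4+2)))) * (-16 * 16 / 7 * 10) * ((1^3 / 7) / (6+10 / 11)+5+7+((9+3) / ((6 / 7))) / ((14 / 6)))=139443768243 / 88119101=1582.45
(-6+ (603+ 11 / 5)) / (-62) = -1498 / 155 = -9.66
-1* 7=-7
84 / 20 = 21 / 5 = 4.20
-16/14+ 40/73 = -304/511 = -0.59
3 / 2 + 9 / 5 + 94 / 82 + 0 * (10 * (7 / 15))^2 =1823 / 410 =4.45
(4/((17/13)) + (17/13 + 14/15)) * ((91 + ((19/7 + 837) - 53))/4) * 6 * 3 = 161915904/7735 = 20932.89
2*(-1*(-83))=166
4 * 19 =76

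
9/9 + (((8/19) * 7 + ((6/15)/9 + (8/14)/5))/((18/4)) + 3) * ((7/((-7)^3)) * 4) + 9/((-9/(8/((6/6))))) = -3854159/527877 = -7.30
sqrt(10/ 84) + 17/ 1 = sqrt(210)/ 42 + 17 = 17.35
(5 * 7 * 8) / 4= 70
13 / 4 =3.25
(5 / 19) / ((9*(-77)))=-5 / 13167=-0.00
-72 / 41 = -1.76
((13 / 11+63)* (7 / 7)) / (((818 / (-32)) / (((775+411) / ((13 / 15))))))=-200955840 / 58487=-3435.91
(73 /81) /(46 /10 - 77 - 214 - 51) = -365 /136647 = -0.00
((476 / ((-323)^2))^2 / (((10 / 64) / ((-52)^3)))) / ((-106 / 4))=7055147008 / 9980633785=0.71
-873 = -873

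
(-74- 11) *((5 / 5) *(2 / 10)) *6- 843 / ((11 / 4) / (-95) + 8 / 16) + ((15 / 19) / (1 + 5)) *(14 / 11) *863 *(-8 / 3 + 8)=-125793826 / 112233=-1120.83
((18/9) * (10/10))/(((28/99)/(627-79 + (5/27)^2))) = 4394687/1134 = 3875.39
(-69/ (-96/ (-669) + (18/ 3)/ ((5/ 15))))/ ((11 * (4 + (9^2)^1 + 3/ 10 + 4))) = -76935/ 19871929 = -0.00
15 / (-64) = -15 / 64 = -0.23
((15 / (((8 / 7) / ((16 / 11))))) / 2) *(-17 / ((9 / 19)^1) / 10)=-2261 / 66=-34.26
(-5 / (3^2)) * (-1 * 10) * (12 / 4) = 50 / 3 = 16.67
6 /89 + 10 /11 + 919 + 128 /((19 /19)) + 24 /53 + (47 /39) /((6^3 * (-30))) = 13747928411471 /13112882640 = 1048.43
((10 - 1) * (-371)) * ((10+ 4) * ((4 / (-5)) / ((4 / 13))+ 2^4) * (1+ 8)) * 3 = -84563514 / 5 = -16912702.80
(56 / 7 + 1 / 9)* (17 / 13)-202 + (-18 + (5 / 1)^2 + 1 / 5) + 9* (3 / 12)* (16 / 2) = -97223 / 585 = -166.19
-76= -76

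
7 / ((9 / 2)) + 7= 77 / 9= 8.56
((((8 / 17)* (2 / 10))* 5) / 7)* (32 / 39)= 256 / 4641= 0.06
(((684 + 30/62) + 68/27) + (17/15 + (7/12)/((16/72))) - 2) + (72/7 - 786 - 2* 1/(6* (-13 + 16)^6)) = -86.95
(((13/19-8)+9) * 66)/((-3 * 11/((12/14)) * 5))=-384/665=-0.58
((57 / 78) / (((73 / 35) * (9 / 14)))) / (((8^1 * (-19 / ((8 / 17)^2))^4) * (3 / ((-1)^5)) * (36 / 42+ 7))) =-719323136 / 13485741653282648607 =-0.00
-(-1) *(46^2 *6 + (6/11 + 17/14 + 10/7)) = 1955675/154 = 12699.19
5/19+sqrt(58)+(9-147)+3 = -2560/19+sqrt(58) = -127.12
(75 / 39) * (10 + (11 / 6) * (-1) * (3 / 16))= 7725 / 416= 18.57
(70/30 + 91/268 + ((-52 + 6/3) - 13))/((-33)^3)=48503/28893348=0.00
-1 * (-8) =8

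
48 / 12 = 4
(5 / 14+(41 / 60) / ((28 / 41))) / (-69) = -2281 / 115920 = -0.02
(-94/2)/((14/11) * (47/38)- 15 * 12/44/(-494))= -255398/8599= -29.70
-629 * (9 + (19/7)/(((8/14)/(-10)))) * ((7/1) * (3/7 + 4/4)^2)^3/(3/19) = 65730500000/147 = 447146258.50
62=62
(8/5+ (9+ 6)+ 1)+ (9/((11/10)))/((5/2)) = 1148/55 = 20.87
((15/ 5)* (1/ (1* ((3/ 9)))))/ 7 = 9/ 7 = 1.29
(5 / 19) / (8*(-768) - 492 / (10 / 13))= -25 / 644442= -0.00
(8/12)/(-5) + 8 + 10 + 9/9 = 283/15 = 18.87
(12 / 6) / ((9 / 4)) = 8 / 9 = 0.89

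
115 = 115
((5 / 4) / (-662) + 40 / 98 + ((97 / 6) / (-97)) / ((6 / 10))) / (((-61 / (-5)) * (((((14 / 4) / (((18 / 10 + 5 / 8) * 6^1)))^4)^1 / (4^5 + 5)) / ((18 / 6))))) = 215205032419371 / 22161641600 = 9710.70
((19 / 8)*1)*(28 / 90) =133 / 180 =0.74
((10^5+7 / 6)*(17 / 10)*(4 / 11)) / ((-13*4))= -10200119 / 8580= -1188.83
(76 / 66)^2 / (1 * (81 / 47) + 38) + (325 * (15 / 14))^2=48319402724003 / 398499948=121253.22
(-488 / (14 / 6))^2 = 2143296 / 49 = 43740.73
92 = 92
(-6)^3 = -216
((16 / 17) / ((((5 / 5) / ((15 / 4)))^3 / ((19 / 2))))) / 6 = 21375 / 272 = 78.58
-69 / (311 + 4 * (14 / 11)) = -253 / 1159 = -0.22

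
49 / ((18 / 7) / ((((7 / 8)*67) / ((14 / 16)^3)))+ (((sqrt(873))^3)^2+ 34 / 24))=315168 / 4279457993845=0.00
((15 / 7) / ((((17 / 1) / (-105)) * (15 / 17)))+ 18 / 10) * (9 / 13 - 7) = 5412 / 65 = 83.26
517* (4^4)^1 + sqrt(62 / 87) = sqrt(5394) / 87 + 132352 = 132352.84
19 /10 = 1.90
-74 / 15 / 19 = -74 / 285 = -0.26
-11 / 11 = -1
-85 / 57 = -1.49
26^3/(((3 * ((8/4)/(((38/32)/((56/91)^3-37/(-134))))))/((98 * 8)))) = 2408654919944/449691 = 5356244.44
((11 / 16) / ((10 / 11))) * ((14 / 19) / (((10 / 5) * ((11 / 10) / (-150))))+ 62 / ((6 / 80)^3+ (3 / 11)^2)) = 51845446675 / 88048584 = 588.83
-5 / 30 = -1 / 6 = -0.17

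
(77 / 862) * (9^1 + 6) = 1155 / 862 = 1.34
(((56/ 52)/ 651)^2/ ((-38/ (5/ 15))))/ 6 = -1/ 249947451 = -0.00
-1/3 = -0.33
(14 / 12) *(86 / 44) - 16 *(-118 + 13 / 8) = 246085 / 132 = 1864.28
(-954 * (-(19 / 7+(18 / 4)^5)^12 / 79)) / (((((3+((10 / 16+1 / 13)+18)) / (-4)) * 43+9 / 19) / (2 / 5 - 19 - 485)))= 3755158695540740686002964379455059972735318690929503617543930314168542804521 / 90622131399983351991960353112064000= 41437545525898219368012160000000000000000.00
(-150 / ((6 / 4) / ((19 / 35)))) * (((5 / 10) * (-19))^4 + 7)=-442540.54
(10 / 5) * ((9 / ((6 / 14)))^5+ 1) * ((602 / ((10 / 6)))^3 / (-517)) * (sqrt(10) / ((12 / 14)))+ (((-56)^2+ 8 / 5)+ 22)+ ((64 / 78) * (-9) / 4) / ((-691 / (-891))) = 141806514 / 44915 - 5103098111201328 * sqrt(10) / 5875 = -2746793725302.25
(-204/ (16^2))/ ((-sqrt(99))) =17 * sqrt(11)/ 704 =0.08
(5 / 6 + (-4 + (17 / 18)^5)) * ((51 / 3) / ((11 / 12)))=-77584175 / 1732104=-44.79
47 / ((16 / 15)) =705 / 16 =44.06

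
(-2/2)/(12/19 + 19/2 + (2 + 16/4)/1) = -38/613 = -0.06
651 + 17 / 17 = 652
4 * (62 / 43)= 248 / 43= 5.77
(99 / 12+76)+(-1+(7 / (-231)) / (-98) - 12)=460847 / 6468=71.25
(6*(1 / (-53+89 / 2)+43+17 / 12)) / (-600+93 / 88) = -397628 / 896019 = -0.44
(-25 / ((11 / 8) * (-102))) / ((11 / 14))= 1400 / 6171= 0.23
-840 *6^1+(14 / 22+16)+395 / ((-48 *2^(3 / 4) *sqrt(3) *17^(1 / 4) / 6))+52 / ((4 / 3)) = -54828 / 11 - 395 *17^(3 / 4) *2^(1 / 4) *sqrt(3) / 816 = -4992.71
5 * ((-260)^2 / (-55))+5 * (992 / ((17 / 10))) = -603600 / 187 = -3227.81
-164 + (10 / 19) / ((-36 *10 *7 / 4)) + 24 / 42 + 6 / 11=-2144693 / 13167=-162.88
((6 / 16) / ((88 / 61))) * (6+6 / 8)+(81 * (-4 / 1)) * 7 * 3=-19155123 / 2816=-6802.25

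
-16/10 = -8/5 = -1.60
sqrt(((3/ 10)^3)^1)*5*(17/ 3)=17*sqrt(30)/ 20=4.66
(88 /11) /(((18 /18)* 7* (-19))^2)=0.00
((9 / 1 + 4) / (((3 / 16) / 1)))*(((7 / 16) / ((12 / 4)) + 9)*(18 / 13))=878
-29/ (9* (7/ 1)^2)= -29/ 441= -0.07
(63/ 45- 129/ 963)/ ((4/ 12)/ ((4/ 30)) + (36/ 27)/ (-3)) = 12192/ 19795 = 0.62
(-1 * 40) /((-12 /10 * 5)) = 6.67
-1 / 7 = -0.14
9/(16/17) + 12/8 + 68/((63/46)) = 61199/1008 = 60.71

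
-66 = -66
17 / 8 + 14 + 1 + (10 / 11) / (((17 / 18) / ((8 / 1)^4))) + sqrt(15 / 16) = sqrt(15) / 4 + 5923859 / 1496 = 3960.77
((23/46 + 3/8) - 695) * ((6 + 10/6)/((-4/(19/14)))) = 808887/448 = 1805.55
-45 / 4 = -11.25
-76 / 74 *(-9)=342 / 37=9.24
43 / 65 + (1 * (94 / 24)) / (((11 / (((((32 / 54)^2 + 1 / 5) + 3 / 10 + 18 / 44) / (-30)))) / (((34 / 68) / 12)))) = 0.66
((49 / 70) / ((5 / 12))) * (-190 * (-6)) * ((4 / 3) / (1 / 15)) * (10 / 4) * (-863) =-82640880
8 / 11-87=-949 / 11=-86.27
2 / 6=1 / 3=0.33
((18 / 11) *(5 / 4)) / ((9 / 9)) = 45 / 22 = 2.05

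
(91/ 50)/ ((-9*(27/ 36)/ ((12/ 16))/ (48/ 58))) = -364/ 2175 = -0.17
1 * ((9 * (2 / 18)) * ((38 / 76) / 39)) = 1 / 78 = 0.01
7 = 7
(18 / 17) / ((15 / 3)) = 18 / 85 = 0.21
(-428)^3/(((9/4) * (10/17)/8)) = -21325548544/45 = -473901078.76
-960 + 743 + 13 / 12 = -2591 / 12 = -215.92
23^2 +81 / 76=40285 / 76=530.07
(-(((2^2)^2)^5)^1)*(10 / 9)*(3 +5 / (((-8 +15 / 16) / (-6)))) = -954204160 / 113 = -8444284.60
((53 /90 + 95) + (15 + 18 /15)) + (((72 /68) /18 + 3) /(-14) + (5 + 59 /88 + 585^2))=161325357581 /471240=342342.24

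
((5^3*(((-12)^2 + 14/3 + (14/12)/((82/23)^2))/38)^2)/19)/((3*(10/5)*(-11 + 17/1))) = 12471653145125/4453218487296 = 2.80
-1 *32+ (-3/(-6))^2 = -127/4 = -31.75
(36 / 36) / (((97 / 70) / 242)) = 16940 / 97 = 174.64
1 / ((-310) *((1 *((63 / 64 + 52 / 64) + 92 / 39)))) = -1248 / 1607815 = -0.00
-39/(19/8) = -16.42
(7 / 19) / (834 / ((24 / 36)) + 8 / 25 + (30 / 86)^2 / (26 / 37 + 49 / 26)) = 42388325 / 143974813813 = 0.00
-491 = -491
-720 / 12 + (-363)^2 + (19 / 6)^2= 4741885 / 36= 131719.03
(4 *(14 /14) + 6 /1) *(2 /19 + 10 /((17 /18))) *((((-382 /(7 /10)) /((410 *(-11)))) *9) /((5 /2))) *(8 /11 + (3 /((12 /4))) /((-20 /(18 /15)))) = 792376488 /25492775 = 31.08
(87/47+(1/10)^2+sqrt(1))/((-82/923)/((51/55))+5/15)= 210996877/17516900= 12.05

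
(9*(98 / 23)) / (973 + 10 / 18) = 3969 / 100763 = 0.04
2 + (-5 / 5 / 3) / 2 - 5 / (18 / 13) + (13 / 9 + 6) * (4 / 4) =17 / 3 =5.67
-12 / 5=-2.40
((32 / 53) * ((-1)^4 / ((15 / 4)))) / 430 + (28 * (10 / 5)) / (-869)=-9516184 / 148533825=-0.06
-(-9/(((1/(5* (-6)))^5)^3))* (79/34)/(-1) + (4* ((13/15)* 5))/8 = 30606218631000000000000221/102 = 300060966970588235294119.80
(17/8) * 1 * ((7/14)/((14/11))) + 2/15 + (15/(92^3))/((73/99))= 5778726571/5968643520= 0.97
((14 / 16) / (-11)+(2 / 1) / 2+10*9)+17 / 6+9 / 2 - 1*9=23563 / 264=89.25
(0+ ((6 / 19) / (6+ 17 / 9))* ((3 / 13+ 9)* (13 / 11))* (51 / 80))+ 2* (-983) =-29169343 / 14839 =-1965.72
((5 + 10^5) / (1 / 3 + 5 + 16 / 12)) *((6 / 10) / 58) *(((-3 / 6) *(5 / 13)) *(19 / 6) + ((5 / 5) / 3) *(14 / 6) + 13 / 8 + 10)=220791039 / 120640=1830.16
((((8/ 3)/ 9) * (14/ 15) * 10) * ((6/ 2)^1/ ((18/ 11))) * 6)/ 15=2464/ 1215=2.03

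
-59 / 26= -2.27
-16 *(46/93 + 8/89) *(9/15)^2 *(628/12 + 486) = -25002784/13795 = -1812.45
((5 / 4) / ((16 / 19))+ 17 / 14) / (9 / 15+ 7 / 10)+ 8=2257 / 224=10.08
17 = 17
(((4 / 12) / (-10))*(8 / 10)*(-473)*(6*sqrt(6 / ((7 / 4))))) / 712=473*sqrt(42) / 15575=0.20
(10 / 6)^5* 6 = 6250 / 81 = 77.16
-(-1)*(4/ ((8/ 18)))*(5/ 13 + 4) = 513/ 13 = 39.46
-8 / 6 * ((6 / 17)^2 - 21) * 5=40220 / 289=139.17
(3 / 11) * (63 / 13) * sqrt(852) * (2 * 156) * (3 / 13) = 27216 * sqrt(213) / 143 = 2777.65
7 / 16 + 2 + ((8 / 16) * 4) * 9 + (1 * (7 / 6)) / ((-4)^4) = 31399 / 1536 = 20.44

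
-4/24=-1/6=-0.17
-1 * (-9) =9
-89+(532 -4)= 439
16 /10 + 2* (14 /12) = 59 /15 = 3.93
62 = 62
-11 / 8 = -1.38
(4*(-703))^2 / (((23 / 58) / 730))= 334796944960 / 23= 14556388911.30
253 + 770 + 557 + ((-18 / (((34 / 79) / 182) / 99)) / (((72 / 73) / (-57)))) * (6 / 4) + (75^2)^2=13187628293 / 136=96967855.10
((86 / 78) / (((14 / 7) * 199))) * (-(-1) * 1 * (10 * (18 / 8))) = 645 / 10348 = 0.06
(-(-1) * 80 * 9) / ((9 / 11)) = 880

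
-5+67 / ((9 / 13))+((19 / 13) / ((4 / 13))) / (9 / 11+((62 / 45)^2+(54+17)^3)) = 26341236433361 / 287011009224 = 91.78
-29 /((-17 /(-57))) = -1653 /17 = -97.24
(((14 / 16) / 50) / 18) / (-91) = -1 / 93600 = -0.00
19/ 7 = 2.71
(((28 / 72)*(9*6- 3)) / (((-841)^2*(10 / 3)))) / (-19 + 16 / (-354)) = -0.00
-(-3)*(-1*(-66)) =198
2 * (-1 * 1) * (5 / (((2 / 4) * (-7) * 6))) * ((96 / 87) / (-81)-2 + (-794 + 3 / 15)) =-18693662 / 49329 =-378.96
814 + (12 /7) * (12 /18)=5706 /7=815.14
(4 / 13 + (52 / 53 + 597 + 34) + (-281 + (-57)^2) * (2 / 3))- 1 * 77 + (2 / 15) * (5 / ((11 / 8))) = 57625570 / 22737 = 2534.44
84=84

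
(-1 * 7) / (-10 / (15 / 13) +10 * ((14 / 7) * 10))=-0.04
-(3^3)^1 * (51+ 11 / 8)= -11313 / 8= -1414.12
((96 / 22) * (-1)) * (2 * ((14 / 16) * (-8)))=672 / 11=61.09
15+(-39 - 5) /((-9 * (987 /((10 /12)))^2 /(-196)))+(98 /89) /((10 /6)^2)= 55163689277 /3583053225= 15.40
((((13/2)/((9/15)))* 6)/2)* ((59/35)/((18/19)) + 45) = 383123/252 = 1520.33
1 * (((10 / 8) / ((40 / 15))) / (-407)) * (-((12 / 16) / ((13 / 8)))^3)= 405 / 3576716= 0.00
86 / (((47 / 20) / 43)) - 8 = 73584 / 47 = 1565.62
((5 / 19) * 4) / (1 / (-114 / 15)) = -8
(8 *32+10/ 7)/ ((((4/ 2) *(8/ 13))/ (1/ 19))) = 11713/ 1064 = 11.01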